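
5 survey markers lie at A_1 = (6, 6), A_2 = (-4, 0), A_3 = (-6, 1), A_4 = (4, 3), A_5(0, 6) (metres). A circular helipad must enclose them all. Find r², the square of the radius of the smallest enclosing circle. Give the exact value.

42.25

By Welzl's lemma the MEC is supported by two points (diametrically opposite) or three points (on a circumcircle).
The farthest pair is A_1–A_3 with squared distance 169. The circle on this segment as diameter has centre (0, 3.5) and r² = 169/4 = 42.25.
Check A_2: distance² to centre = 28.25 ≤ 42.25, so it lies inside.
All remaining points lie in this disk, and no smaller disk contains both endpoints, so this is the minimum enclosing circle.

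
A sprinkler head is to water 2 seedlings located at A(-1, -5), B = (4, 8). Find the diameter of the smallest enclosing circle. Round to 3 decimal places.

13.928

The smallest circle enclosing two points has them as diameter endpoints.
Centre = midpoint = (1.5, 1.5); r² = |AB|²/4 = 194/4 = 48.5.
Diameter = 2r = 2√(48.5) ≈ 13.928.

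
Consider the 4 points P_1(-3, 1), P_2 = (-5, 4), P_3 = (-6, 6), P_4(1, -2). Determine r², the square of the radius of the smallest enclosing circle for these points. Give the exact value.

28.25

A smallest enclosing disk is always determined by at most three of the input points on its boundary.
The farthest pair is P_3–P_4 with squared distance 113. The circle on this segment as diameter has centre (-2.5, 2) and r² = 113/4 = 28.25.
Check P_1: distance² to centre = 1.25 ≤ 28.25, so it lies inside.
All remaining points lie in this disk, and no smaller disk contains both endpoints, so this is the minimum enclosing circle.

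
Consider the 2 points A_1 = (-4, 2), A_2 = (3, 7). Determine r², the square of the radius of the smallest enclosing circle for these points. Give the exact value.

18.5

The smallest circle enclosing two points has them as diameter endpoints.
Centre = midpoint = (-0.5, 4.5); r² = |A_1A_2|²/4 = 74/4 = 18.5.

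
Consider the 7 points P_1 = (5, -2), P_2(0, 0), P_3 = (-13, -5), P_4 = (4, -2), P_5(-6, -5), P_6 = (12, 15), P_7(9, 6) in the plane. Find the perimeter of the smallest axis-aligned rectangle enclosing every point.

90

Width = max x − min x = 12 − (-13) = 25.
Height = max y − min y = 15 − (-5) = 20.
Perimeter = 2(25 + 20) = 90.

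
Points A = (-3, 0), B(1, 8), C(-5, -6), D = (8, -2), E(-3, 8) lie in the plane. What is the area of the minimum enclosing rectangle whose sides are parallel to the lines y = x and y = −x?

In coordinates u = x + y, v = x − y the rectangle is axis-aligned; the map (x,y)→(u,v) scales areas by 2.
u-values: -3, 9, -11, 6, 5; range = 9 − (-11) = 20.
v-values: -3, -7, 1, 10, -11; range = 10 − (-11) = 21.
Area = (20 × 21) / 2 = 210.

210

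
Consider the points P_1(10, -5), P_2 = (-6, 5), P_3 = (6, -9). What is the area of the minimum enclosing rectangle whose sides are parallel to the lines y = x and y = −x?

In coordinates u = x + y, v = x − y the rectangle is axis-aligned; the map (x,y)→(u,v) scales areas by 2.
u-values: 5, -1, -3; range = 5 − (-3) = 8.
v-values: 15, -11, 15; range = 15 − (-11) = 26.
Area = (8 × 26) / 2 = 104.

104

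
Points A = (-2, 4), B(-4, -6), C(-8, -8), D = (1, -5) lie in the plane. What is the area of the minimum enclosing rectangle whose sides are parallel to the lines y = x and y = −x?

108

In coordinates u = x + y, v = x − y the rectangle is axis-aligned; the map (x,y)→(u,v) scales areas by 2.
u-values: 2, -10, -16, -4; range = 2 − (-16) = 18.
v-values: -6, 2, 0, 6; range = 6 − (-6) = 12.
Area = (18 × 12) / 2 = 108.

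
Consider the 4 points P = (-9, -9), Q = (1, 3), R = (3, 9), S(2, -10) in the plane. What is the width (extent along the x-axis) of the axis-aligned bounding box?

max x = 3, min x = -9, so width = 12.

12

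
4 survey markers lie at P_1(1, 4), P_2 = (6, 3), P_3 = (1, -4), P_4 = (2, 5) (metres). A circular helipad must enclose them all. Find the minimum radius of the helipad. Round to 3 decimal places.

4.584

The minimum enclosing circle is determined by three boundary points: P_2, P_3, P_4.
Their circumcentre is (42/19, 8/19) with r² = 7585/361.
The farthest remaining point P_1 is at distance² 5153/361 ≤ 7585/361.
r = √(7585/361) ≈ 4.584.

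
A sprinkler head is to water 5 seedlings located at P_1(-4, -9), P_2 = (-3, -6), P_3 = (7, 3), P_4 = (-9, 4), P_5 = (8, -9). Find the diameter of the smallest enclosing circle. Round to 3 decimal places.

The minimum enclosing circle of a finite set is fixed by two of the points (as a diameter) or three (as a circumcircle).
The farthest pair is P_4–P_5 with squared distance 458. The circle on this segment as diameter has centre (-0.5, -2.5) and r² = 458/4 = 114.5.
Check P_1: distance² to centre = 54.5 ≤ 114.5, so it lies inside.
All remaining points lie in this disk, and no smaller disk contains both endpoints, so this is the minimum enclosing circle.
Diameter = 2r = 2√(114.5) ≈ 21.401.

21.401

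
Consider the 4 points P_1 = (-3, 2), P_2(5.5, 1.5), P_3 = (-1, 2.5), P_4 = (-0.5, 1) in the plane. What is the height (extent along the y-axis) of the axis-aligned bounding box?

1.5

max y = 2.5, min y = 1, so height = 1.5.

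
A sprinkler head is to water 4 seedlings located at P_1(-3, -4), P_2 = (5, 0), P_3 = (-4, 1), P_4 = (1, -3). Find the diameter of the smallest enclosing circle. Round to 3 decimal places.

A smallest enclosing disk is always determined by at most three of the input points on its boundary.
The minimum enclosing circle is determined by three boundary points: P_1, P_2, P_3.
Their circumcentre is (4/11, -8/11) with r² = 2665/121.
The farthest remaining point P_4 is at distance² 674/121 ≤ 2665/121.
Diameter = 2r = 2√(2665/121) ≈ 9.386.

9.386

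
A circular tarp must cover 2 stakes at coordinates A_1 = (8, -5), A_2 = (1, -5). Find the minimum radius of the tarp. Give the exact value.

3.5

The smallest circle enclosing two points has them as diameter endpoints.
Centre = midpoint = (4.5, -5); r² = |A_1A_2|²/4 = 49/4 = 12.25.
r = √(12.25) = 3.5.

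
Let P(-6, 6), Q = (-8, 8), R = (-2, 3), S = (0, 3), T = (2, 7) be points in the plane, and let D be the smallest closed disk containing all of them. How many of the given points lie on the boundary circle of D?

3

By Welzl's lemma the MEC is supported by two points (diametrically opposite) or three points (on a circumcircle).
The minimum enclosing circle is determined by three boundary points: Q, S, T.
Their circumcentre is (-64/21, 295/42) with r² = 44945/1764.
The farthest remaining point R is at distance² 30497/1764 ≤ 44945/1764.
The points at distance exactly r from the centre are Q, S, T — 3 points.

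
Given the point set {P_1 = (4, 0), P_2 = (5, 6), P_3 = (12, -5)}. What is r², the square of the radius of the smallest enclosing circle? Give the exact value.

Side lengths²: P_1P_2² = 37, P_1P_3² = 89, P_2P_3² = 170.
Since P_2P_3² = 170 ≥ 89 + 37 = 126, the angle opposite P_2P_3 is not acute, so the smallest enclosing circle has P_2P_3 as diameter.
Centre = midpoint of P_2P_3 = (8.5, 0.5), r² = 170/4 = 42.5.

42.5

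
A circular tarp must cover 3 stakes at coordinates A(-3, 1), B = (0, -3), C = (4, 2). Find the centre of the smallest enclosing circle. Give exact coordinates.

Side lengths²: AB² = 25, AC² = 50, BC² = 41.
Since AC² = 50 < 41 + 25 = 66, the triangle is acute, so the smallest enclosing circle is the circumcircle.
Circumcentre = (39/62, 37/62), r² = 25625/1922.
Centre = (39/62, 37/62).

(39/62, 37/62)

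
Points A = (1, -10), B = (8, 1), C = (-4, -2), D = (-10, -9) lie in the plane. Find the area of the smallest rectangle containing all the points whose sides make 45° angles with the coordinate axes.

In coordinates u = x + y, v = x − y the rectangle is axis-aligned; the map (x,y)→(u,v) scales areas by 2.
u-values: -9, 9, -6, -19; range = 9 − (-19) = 28.
v-values: 11, 7, -2, -1; range = 11 − (-2) = 13.
Area = (28 × 13) / 2 = 182.

182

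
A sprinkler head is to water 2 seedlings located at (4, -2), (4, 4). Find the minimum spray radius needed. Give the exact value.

The smallest circle enclosing two points has them as diameter endpoints.
Centre = midpoint = (4, 1); r² = |(4, -2)−(4, 4)|²/4 = 36/4 = 9.
r = √9 = 3.

3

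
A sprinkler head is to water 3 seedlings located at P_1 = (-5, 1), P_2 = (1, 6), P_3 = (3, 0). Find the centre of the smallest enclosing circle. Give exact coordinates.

Side lengths²: P_1P_2² = 61, P_1P_3² = 65, P_2P_3² = 40.
Since P_1P_3² = 65 < 61 + 40 = 101, the triangle is acute, so the smallest enclosing circle is the circumcircle.
Circumcentre = (-37/46, 95/46), r² = 19825/1058.
Centre = (-37/46, 95/46).

(-37/46, 95/46)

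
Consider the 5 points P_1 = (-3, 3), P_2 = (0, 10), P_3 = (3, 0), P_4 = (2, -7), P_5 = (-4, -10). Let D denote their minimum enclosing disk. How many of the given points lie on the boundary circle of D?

2

The farthest pair is P_2–P_5 with squared distance 416. The circle on this segment as diameter has centre (-2, 0) and r² = 416/4 = 104.
Check P_1: distance² to centre = 10 ≤ 104, so it lies inside.
All remaining points lie in this disk, and no smaller disk contains both endpoints, so this is the minimum enclosing circle.
The points at distance exactly r from the centre are P_2, P_5 — 2 points.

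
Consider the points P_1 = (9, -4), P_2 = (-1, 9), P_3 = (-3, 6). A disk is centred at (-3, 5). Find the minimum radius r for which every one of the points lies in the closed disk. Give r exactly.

The required radius is the distance from (-3, 5) to the farthest point.
Squared distances: 225, 20, 1.
Maximum is 225, attained at P_1.
r = √225 = 15.

15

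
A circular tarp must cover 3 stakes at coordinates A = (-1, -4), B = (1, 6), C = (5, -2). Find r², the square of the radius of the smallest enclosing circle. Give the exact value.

Side lengths²: AB² = 104, AC² = 40, BC² = 80.
Since AB² = 104 < 80 + 40 = 120, the triangle is acute, so the smallest enclosing circle is the circumcircle.
Circumcentre = (5/7, 6/7), r² = 1300/49.

1300/49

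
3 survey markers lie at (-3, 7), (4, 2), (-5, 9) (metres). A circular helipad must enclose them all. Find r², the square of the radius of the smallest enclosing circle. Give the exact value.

Call the three points A, B, C in the order given.
Side lengths²: AB² = 74, AC² = 8, BC² = 130.
Since BC² = 130 ≥ 74 + 8 = 82, the angle opposite BC is not acute, so the smallest enclosing circle has BC as diameter.
Centre = midpoint of BC = (-0.5, 5.5), r² = 130/4 = 32.5.

32.5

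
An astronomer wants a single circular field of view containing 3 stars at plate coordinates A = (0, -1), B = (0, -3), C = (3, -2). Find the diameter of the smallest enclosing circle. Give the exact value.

Side lengths²: AB² = 4, AC² = 10, BC² = 10.
Since BC² = 10 < 10 + 4 = 14, the triangle is acute, so the smallest enclosing circle is the circumcircle.
Circumcentre = (4/3, -2), r² = 25/9.
Diameter = 2r = 2√(25/9) = 10/3.

10/3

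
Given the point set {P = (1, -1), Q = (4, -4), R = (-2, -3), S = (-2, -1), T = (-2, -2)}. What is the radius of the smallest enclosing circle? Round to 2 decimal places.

3.35

A smallest enclosing disk is always determined by at most three of the input points on its boundary.
The farthest pair is Q–S with squared distance 45. The circle on this segment as diameter has centre (1, -2.5) and r² = 45/4 = 11.25.
Check P: distance² to centre = 2.25 ≤ 11.25, so it lies inside.
All remaining points lie in this disk, and no smaller disk contains both endpoints, so this is the minimum enclosing circle.
r = √(11.25) ≈ 3.35.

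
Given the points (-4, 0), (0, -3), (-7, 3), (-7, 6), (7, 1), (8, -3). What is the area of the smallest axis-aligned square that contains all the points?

The bounding box has width 15 and height 9.
An axis-aligned square enclosing the set must have side ≥ max(width, height).
So the minimum side is max(15, 9) = 15.
Area = 15² = 225.

225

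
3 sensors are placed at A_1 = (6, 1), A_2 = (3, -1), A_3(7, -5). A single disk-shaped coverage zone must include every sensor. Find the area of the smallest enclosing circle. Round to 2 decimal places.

30.22

Side lengths²: A_1A_2² = 13, A_1A_3² = 37, A_2A_3² = 32.
Since A_1A_3² = 37 < 32 + 13 = 45, the triangle is acute, so the smallest enclosing circle is the circumcircle.
Circumcentre = (5.9, -2.1), r² = 9.62.
Area = π·r² = π·9.62 ≈ 30.22.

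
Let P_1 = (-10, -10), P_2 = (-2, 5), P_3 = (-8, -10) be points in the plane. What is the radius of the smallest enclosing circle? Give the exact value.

Side lengths²: P_1P_2² = 289, P_1P_3² = 4, P_2P_3² = 261.
Since P_1P_2² = 289 ≥ 261 + 4 = 265, the angle opposite P_1P_2 is not acute, so the smallest enclosing circle has P_1P_2 as diameter.
Centre = midpoint of P_1P_2 = (-6, -2.5), r² = 289/4 = 72.25.
r = √(72.25) = 8.5.

8.5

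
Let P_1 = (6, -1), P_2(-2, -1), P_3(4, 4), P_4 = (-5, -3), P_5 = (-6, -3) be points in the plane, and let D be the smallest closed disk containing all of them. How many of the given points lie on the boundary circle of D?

A smallest enclosing disk is always determined by at most three of the input points on its boundary.
The minimum enclosing circle is determined by three boundary points: P_1, P_3, P_5.
Their circumcentre is (-0.234375, -0.59375) with r² = 39.0324707031.
The farthest remaining point P_4 is at distance² 28.5012207031 ≤ 39.0324707031.
The points at distance exactly r from the centre are P_1, P_3, P_5 — 3 points.

3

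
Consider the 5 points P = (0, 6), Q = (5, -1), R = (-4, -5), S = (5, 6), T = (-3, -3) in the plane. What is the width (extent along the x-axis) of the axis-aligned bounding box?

max x = 5, min x = -4, so width = 9.

9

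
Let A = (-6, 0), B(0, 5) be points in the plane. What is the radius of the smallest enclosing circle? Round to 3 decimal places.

3.905

The smallest circle enclosing two points has them as diameter endpoints.
Centre = midpoint = (-3, 2.5); r² = |AB|²/4 = 61/4 = 15.25.
r = √(15.25) ≈ 3.905.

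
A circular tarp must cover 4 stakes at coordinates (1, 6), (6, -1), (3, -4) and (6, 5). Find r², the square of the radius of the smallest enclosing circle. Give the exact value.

A smallest enclosing disk is always determined by at most three of the input points on its boundary.
The minimum enclosing circle is determined by three boundary points: (1, 6), (3, -4), (6, 5).
Their circumcentre is (2.625, 1.125) with r² = 26.40625.
The farthest remaining point (6, -1) is at distance² 15.90625 ≤ 26.40625.

26.40625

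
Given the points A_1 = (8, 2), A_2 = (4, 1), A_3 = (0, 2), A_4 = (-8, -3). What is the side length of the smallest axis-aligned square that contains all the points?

16

The bounding box has width 16 and height 5.
An axis-aligned square enclosing the set must have side ≥ max(width, height).
So the minimum side is max(16, 5) = 16.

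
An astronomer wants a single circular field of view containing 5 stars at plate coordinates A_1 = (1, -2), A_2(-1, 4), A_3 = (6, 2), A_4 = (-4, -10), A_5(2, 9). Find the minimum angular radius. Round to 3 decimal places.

The minimum enclosing circle of a finite set is fixed by two of the points (as a diameter) or three (as a circumcircle).
The farthest pair is A_4–A_5 with squared distance 397. The circle on this segment as diameter has centre (-1, -0.5) and r² = 397/4 = 99.25.
Check A_1: distance² to centre = 6.25 ≤ 99.25, so it lies inside.
All remaining points lie in this disk, and no smaller disk contains both endpoints, so this is the minimum enclosing circle.
r = √(99.25) ≈ 9.962.

9.962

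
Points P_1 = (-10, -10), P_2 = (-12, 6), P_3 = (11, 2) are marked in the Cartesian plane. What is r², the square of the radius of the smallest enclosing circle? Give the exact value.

92105/576

Side lengths²: P_1P_2² = 260, P_1P_3² = 585, P_2P_3² = 545.
Since P_1P_3² = 585 < 545 + 260 = 805, the triangle is acute, so the smallest enclosing circle is the circumcircle.
Circumcentre = (-4/3, -19/24), r² = 92105/576.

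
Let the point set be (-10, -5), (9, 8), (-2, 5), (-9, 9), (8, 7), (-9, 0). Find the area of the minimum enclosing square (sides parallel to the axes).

361

The bounding box has width 19 and height 14.
An axis-aligned square enclosing the set must have side ≥ max(width, height).
So the minimum side is max(19, 14) = 19.
Area = 19² = 361.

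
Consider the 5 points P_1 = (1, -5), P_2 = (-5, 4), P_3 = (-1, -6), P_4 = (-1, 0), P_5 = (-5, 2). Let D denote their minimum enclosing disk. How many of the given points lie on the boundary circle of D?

The minimum enclosing circle of a finite set is fixed by two of the points (as a diameter) or three (as a circumcircle).
The minimum enclosing circle is determined by three boundary points: P_1, P_2, P_3.
Their circumcentre is (-2.375, -0.75) with r² = 29.453125.
The farthest remaining point P_5 is at distance² 14.453125 ≤ 29.453125.
The points at distance exactly r from the centre are P_1, P_2, P_3 — 3 points.

3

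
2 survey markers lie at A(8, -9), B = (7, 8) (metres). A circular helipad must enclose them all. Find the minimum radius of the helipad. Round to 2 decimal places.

The smallest circle enclosing two points has them as diameter endpoints.
Centre = midpoint = (7.5, -0.5); r² = |AB|²/4 = 290/4 = 72.5.
r = √(72.5) ≈ 8.51.

8.51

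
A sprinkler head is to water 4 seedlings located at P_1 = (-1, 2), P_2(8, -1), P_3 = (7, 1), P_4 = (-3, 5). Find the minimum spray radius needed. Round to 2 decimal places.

6.26

The minimum enclosing circle of a finite set is fixed by two of the points (as a diameter) or three (as a circumcircle).
The farthest pair is P_2–P_4 with squared distance 157. The circle on this segment as diameter has centre (2.5, 2) and r² = 157/4 = 39.25.
Check P_1: distance² to centre = 12.25 ≤ 39.25, so it lies inside.
All remaining points lie in this disk, and no smaller disk contains both endpoints, so this is the minimum enclosing circle.
r = √(39.25) ≈ 6.26.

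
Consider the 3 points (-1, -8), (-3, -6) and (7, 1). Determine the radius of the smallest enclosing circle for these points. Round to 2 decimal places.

Call the three points A, B, C in the order given.
Side lengths²: AB² = 8, AC² = 145, BC² = 149.
Since BC² = 149 < 145 + 8 = 153, the triangle is acute, so the smallest enclosing circle is the circumcircle.
Circumcentre = (75/34, -95/34), r² = 21605/578.
r = √(21605/578) ≈ 6.11.

6.11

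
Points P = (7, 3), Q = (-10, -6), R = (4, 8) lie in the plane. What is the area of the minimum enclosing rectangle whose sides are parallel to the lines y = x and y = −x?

112

In coordinates u = x + y, v = x − y the rectangle is axis-aligned; the map (x,y)→(u,v) scales areas by 2.
u-values: 10, -16, 12; range = 12 − (-16) = 28.
v-values: 4, -4, -4; range = 4 − (-4) = 8.
Area = (28 × 8) / 2 = 112.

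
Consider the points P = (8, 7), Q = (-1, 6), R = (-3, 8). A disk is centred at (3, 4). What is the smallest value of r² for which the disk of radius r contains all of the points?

52

The required radius is the distance from (3, 4) to the farthest point.
Squared distances: 34, 20, 52.
Maximum is 52, attained at R.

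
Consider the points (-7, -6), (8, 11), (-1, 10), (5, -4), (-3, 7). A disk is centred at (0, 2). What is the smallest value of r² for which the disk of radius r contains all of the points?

The required radius is the distance from (0, 2) to the farthest point.
Squared distances: 113, 145, 65, 61, 34.
Maximum is 145, attained at (8, 11).

145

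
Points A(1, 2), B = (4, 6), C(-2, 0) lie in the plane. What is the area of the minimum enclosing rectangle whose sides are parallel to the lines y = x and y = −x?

In coordinates u = x + y, v = x − y the rectangle is axis-aligned; the map (x,y)→(u,v) scales areas by 2.
u-values: 3, 10, -2; range = 10 − (-2) = 12.
v-values: -1, -2, -2; range = -1 − (-2) = 1.
Area = (12 × 1) / 2 = 6.

6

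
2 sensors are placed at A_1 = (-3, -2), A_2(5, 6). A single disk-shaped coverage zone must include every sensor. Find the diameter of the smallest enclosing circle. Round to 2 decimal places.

11.31

The smallest circle enclosing two points has them as diameter endpoints.
Centre = midpoint = (1, 2); r² = |A_1A_2|²/4 = 128/4 = 32.
Diameter = 2r = 2√32 ≈ 11.31.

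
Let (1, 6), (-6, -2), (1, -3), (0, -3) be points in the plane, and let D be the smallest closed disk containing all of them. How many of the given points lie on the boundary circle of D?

3

By Welzl's lemma the MEC is supported by two points (diametrically opposite) or three points (on a circumcircle).
The minimum enclosing circle is determined by three boundary points: (1, 6), (-6, -2), (1, -3).
Their circumcentre is (-27/14, 1.5) with r² = 2825/98.
The farthest remaining point (0, -3) is at distance² 2349/98 ≤ 2825/98.
The points at distance exactly r from the centre are (1, 6), (-6, -2), (1, -3) — 3 points.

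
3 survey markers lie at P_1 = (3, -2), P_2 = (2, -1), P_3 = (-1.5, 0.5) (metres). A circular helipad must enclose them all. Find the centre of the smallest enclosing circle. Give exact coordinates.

(0.75, -0.75)

Side lengths²: P_1P_2² = 2, P_1P_3² = 26.5, P_2P_3² = 14.5.
Since P_1P_3² = 26.5 ≥ 14.5 + 2 = 16.5, the angle opposite P_1P_3 is not acute, so the smallest enclosing circle has P_1P_3 as diameter.
Centre = midpoint of P_1P_3 = (0.75, -0.75), r² = 26.5/4 = 6.625.
Centre = (0.75, -0.75).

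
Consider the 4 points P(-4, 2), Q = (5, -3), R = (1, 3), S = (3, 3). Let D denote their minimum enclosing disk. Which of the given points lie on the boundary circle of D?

The farthest pair is P–Q with squared distance 106. The circle on this segment as diameter has centre (0.5, -0.5) and r² = 106/4 = 26.5.
Check R: distance² to centre = 12.5 ≤ 26.5, so it lies inside.
All remaining points lie in this disk, and no smaller disk contains both endpoints, so this is the minimum enclosing circle.
The points at distance exactly r from the centre are P, Q — 2 points.

P, Q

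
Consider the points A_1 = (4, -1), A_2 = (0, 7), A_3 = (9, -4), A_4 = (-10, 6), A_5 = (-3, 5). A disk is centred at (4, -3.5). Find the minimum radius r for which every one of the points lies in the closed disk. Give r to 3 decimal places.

The required radius is the distance from (4, -3.5) to the farthest point.
Squared distances: 6.25, 126.25, 25.25, 286.25, 121.25.
Maximum is 286.25, attained at A_4.
r = √(286.25) ≈ 16.919.

16.919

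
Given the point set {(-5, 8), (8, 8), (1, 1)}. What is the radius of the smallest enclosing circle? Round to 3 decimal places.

6.519

Call the three points A, B, C in the order given.
Side lengths²: AB² = 169, AC² = 85, BC² = 98.
Since AB² = 169 < 98 + 85 = 183, the triangle is acute, so the smallest enclosing circle is the circumcircle.
Circumcentre = (1.5, 7.5), r² = 42.5.
r = √(42.5) ≈ 6.519.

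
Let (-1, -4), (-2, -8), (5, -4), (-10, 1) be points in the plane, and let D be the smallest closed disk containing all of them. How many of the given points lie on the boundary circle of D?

By Welzl's lemma the MEC is supported by two points (diametrically opposite) or three points (on a circumcircle).
The farthest pair is (5, -4)–(-10, 1) with squared distance 250. The circle on this segment as diameter has centre (-2.5, -1.5) and r² = 250/4 = 62.5.
Check (-1, -4): distance² to centre = 8.5 ≤ 62.5, so it lies inside.
All remaining points lie in this disk, and no smaller disk contains both endpoints, so this is the minimum enclosing circle.
The points at distance exactly r from the centre are (5, -4), (-10, 1) — 2 points.

2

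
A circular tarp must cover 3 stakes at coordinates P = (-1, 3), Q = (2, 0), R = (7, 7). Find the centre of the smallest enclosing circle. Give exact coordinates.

(10/3, 13/3)

Side lengths²: PQ² = 18, PR² = 80, QR² = 74.
Since PR² = 80 < 74 + 18 = 92, the triangle is acute, so the smallest enclosing circle is the circumcircle.
Circumcentre = (10/3, 13/3), r² = 185/9.
Centre = (10/3, 13/3).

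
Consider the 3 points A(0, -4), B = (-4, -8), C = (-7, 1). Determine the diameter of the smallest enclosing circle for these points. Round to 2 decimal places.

Side lengths²: AB² = 32, AC² = 74, BC² = 90.
Since BC² = 90 < 74 + 32 = 106, the triangle is acute, so the smallest enclosing circle is the circumcircle.
Circumcentre = (-4.75, -3.25), r² = 23.125.
Diameter = 2r = 2√(23.125) ≈ 9.62.

9.62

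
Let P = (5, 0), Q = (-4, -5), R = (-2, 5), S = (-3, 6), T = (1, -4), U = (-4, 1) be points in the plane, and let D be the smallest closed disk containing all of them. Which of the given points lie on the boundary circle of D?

P, Q, S

The minimum enclosing circle is determined by three boundary points: P, Q, S.
Their circumcentre is (-49/47, 13/47) with r² = 80825/2209.
The farthest remaining point R is at distance² 51309/2209 ≤ 80825/2209.
The points at distance exactly r from the centre are P, Q, S — 3 points.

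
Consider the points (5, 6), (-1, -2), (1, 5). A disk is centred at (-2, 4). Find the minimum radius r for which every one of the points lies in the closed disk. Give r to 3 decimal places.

The required radius is the distance from (-2, 4) to the farthest point.
Squared distances: 53, 37, 10.
Maximum is 53, attained at (5, 6).
r = √53 ≈ 7.280.

7.280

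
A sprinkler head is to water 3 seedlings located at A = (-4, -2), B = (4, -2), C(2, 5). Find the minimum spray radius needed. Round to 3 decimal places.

Side lengths²: AB² = 64, AC² = 85, BC² = 53.
Since AC² = 85 < 64 + 53 = 117, the triangle is acute, so the smallest enclosing circle is the circumcircle.
Circumcentre = (0, 9/14), r² = 4505/196.
r = √(4505/196) ≈ 4.794.

4.794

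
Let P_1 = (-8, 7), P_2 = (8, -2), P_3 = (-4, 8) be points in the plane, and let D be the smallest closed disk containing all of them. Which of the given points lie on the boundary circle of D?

P_1, P_2

Side lengths²: P_1P_2² = 337, P_1P_3² = 17, P_2P_3² = 244.
Since P_1P_2² = 337 ≥ 244 + 17 = 261, the angle opposite P_1P_2 is not acute, so the smallest enclosing circle has P_1P_2 as diameter.
Centre = midpoint of P_1P_2 = (0, 2.5), r² = 337/4 = 84.25.
The points at distance exactly r from the centre are P_1, P_2 — 2 points.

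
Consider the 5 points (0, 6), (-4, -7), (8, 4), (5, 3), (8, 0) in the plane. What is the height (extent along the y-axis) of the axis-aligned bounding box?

13

max y = 6, min y = -7, so height = 13.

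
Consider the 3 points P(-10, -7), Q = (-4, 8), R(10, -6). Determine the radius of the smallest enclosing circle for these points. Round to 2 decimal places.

10.89

Side lengths²: PQ² = 261, PR² = 401, QR² = 392.
Since PR² = 401 < 392 + 261 = 653, the triangle is acute, so the smallest enclosing circle is the circumcircle.
Circumcentre = (-3/14, -31/14), r² = 11629/98.
r = √(11629/98) ≈ 10.89.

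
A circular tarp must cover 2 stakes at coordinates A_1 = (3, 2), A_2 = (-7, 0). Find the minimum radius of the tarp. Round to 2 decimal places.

5.10

The smallest circle enclosing two points has them as diameter endpoints.
Centre = midpoint = (-2, 1); r² = |A_1A_2|²/4 = 104/4 = 26.
r = √26 ≈ 5.10.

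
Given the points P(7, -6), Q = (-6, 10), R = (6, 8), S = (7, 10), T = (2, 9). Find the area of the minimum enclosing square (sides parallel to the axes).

The bounding box has width 13 and height 16.
An axis-aligned square enclosing the set must have side ≥ max(width, height).
So the minimum side is max(13, 16) = 16.
Area = 16² = 256.

256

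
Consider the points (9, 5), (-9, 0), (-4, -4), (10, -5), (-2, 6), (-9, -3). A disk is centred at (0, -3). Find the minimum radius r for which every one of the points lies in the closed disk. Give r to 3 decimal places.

The required radius is the distance from (0, -3) to the farthest point.
Squared distances: 145, 90, 17, 104, 85, 81.
Maximum is 145, attained at (9, 5).
r = √145 ≈ 12.042.

12.042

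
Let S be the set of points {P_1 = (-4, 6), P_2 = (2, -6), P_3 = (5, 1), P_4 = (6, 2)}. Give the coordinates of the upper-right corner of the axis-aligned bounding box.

x-range [-4, 6], y-range [-6, 6].
The upper-right corner is (6, 6).

(6, 6)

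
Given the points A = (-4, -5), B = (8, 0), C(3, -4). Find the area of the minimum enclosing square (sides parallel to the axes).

The bounding box has width 12 and height 5.
An axis-aligned square enclosing the set must have side ≥ max(width, height).
So the minimum side is max(12, 5) = 12.
Area = 12² = 144.

144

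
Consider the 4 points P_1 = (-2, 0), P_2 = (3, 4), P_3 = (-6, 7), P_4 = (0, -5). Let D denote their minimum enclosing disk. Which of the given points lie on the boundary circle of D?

The farthest pair is P_3–P_4 with squared distance 180. The circle on this segment as diameter has centre (-3, 1) and r² = 180/4 = 45.
Check P_1: distance² to centre = 2 ≤ 45, so it lies inside.
All remaining points lie in this disk, and no smaller disk contains both endpoints, so this is the minimum enclosing circle.
The points at distance exactly r from the centre are P_2, P_3, P_4 — 3 points.

P_2, P_3, P_4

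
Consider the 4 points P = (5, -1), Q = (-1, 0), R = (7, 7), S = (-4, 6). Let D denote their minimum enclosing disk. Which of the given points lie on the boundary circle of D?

P, R, S

A smallest enclosing disk is always determined by at most three of the input points on its boundary.
The minimum enclosing circle is determined by three boundary points: P, R, S.
Their circumcentre is (74/43, 175/43) with r² = 67405/1849.
The farthest remaining point Q is at distance² 44314/1849 ≤ 67405/1849.
The points at distance exactly r from the centre are P, R, S — 3 points.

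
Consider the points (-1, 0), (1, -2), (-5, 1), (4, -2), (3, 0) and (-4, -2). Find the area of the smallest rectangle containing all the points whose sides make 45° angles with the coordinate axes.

In coordinates u = x + y, v = x − y the rectangle is axis-aligned; the map (x,y)→(u,v) scales areas by 2.
u-values: -1, -1, -4, 2, 3, -6; range = 3 − (-6) = 9.
v-values: -1, 3, -6, 6, 3, -2; range = 6 − (-6) = 12.
Area = (9 × 12) / 2 = 54.

54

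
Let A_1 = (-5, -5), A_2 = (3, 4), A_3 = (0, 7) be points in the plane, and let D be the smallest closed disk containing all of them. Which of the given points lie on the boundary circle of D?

A_1, A_3

Side lengths²: A_1A_2² = 145, A_1A_3² = 169, A_2A_3² = 18.
Since A_1A_3² = 169 ≥ 145 + 18 = 163, the angle opposite A_1A_3 is not acute, so the smallest enclosing circle has A_1A_3 as diameter.
Centre = midpoint of A_1A_3 = (-2.5, 1), r² = 169/4 = 42.25.
The points at distance exactly r from the centre are A_1, A_3 — 2 points.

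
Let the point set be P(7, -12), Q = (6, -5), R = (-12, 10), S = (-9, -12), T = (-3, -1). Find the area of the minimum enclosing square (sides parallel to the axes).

The bounding box has width 19 and height 22.
An axis-aligned square enclosing the set must have side ≥ max(width, height).
So the minimum side is max(19, 22) = 22.
Area = 22² = 484.

484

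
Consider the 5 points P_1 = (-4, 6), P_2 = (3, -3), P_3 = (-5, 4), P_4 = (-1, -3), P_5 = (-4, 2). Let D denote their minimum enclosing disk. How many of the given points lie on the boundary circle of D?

The minimum enclosing circle of a finite set is fixed by two of the points (as a diameter) or three (as a circumcircle).
The farthest pair is P_1–P_2 with squared distance 130. The circle on this segment as diameter has centre (-0.5, 1.5) and r² = 130/4 = 32.5.
Check P_3: distance² to centre = 26.5 ≤ 32.5, so it lies inside.
All remaining points lie in this disk, and no smaller disk contains both endpoints, so this is the minimum enclosing circle.
The points at distance exactly r from the centre are P_1, P_2 — 2 points.

2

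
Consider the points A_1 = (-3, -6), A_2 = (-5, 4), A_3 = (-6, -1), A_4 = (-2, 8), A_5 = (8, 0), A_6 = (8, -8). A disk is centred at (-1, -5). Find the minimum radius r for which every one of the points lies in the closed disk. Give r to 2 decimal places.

The required radius is the distance from (-1, -5) to the farthest point.
Squared distances: 5, 97, 41, 170, 106, 90.
Maximum is 170, attained at A_4.
r = √170 ≈ 13.04.

13.04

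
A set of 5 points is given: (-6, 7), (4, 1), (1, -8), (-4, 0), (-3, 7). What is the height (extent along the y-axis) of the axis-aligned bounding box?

15

max y = 7, min y = -8, so height = 15.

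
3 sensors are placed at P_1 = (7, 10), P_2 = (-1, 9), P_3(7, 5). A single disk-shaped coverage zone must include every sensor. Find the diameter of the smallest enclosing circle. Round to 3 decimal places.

9.014

Side lengths²: P_1P_2² = 65, P_1P_3² = 25, P_2P_3² = 80.
Since P_2P_3² = 80 < 65 + 25 = 90, the triangle is acute, so the smallest enclosing circle is the circumcircle.
Circumcentre = (3.25, 7.5), r² = 20.3125.
Diameter = 2r = 2√(20.3125) ≈ 9.014.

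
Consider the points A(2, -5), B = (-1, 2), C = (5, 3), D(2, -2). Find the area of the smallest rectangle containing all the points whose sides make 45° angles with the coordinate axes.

In coordinates u = x + y, v = x − y the rectangle is axis-aligned; the map (x,y)→(u,v) scales areas by 2.
u-values: -3, 1, 8, 0; range = 8 − (-3) = 11.
v-values: 7, -3, 2, 4; range = 7 − (-3) = 10.
Area = (11 × 10) / 2 = 55.

55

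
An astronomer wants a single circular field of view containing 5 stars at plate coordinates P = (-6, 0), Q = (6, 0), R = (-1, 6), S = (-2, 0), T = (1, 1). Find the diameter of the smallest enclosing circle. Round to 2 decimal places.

12.00

The minimum enclosing circle of a finite set is fixed by two of the points (as a diameter) or three (as a circumcircle).
The minimum enclosing circle is determined by three boundary points: P, Q, R.
Their circumcentre is (0, 1/12) with r² = 5185/144.
The farthest remaining point S is at distance² 577/144 ≤ 5185/144.
Diameter = 2r = 2√(5185/144) ≈ 12.00.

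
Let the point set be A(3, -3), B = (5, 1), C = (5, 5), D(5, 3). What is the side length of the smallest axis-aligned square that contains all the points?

8

The bounding box has width 2 and height 8.
An axis-aligned square enclosing the set must have side ≥ max(width, height).
So the minimum side is max(2, 8) = 8.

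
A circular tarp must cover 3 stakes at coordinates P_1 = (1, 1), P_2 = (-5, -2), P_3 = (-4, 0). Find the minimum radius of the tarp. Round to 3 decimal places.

3.354

Side lengths²: P_1P_2² = 45, P_1P_3² = 26, P_2P_3² = 5.
Since P_1P_2² = 45 ≥ 26 + 5 = 31, the angle opposite P_1P_2 is not acute, so the smallest enclosing circle has P_1P_2 as diameter.
Centre = midpoint of P_1P_2 = (-2, -0.5), r² = 45/4 = 11.25.
r = √(11.25) ≈ 3.354.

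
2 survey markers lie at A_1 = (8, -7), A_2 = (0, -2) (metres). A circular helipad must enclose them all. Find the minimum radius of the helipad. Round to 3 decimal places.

4.717

The smallest circle enclosing two points has them as diameter endpoints.
Centre = midpoint = (4, -4.5); r² = |A_1A_2|²/4 = 89/4 = 22.25.
r = √(22.25) ≈ 4.717.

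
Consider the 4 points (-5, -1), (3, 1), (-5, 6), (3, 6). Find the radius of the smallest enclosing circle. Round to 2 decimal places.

5.32

A smallest enclosing disk is always determined by at most three of the input points on its boundary.
The farthest pair is (-5, -1)–(3, 6) with squared distance 113. The circle on this segment as diameter has centre (-1, 2.5) and r² = 113/4 = 28.25.
Check (3, 1): distance² to centre = 18.25 ≤ 28.25, so it lies inside.
All remaining points lie in this disk, and no smaller disk contains both endpoints, so this is the minimum enclosing circle.
r = √(28.25) ≈ 5.32.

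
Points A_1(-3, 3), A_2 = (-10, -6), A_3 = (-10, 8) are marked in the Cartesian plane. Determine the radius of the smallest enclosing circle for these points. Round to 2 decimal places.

7.01

Side lengths²: A_1A_2² = 130, A_1A_3² = 74, A_2A_3² = 196.
Since A_2A_3² = 196 < 130 + 74 = 204, the triangle is acute, so the smallest enclosing circle is the circumcircle.
Circumcentre = (-68/7, 1), r² = 2405/49.
r = √(2405/49) ≈ 7.01.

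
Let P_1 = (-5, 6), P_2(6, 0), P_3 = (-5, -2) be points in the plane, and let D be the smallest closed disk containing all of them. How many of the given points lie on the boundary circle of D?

3

Side lengths²: P_1P_2² = 157, P_1P_3² = 64, P_2P_3² = 125.
Since P_1P_2² = 157 < 125 + 64 = 189, the triangle is acute, so the smallest enclosing circle is the circumcircle.
Circumcentre = (-1/22, 2), r² = 19625/484.
The points at distance exactly r from the centre are P_1, P_2, P_3 — 3 points.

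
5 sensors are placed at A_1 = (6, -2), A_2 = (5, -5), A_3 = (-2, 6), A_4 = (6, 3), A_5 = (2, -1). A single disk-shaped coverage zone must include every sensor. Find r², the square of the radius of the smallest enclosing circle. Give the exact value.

42.5

By Welzl's lemma the MEC is supported by two points (diametrically opposite) or three points (on a circumcircle).
The farthest pair is A_2–A_3 with squared distance 170. The circle on this segment as diameter has centre (1.5, 0.5) and r² = 170/4 = 42.5.
Check A_1: distance² to centre = 26.5 ≤ 42.5, so it lies inside.
All remaining points lie in this disk, and no smaller disk contains both endpoints, so this is the minimum enclosing circle.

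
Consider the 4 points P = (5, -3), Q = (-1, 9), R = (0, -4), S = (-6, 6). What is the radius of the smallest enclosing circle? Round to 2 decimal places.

By Welzl's lemma the MEC is supported by two points (diametrically opposite) or three points (on a circumcircle).
The minimum enclosing circle is determined by three boundary points: P, Q, S.
Their circumcentre is (-2/13, 25/13) with r² = 8585/169.
The farthest remaining point R is at distance² 5933/169 ≤ 8585/169.
r = √(8585/169) ≈ 7.13.

7.13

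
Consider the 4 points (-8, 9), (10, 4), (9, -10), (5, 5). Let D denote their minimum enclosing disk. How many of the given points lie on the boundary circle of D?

2

By Welzl's lemma the MEC is supported by two points (diametrically opposite) or three points (on a circumcircle).
The farthest pair is (-8, 9)–(9, -10) with squared distance 650. The circle on this segment as diameter has centre (0.5, -0.5) and r² = 650/4 = 162.5.
Check (10, 4): distance² to centre = 110.5 ≤ 162.5, so it lies inside.
All remaining points lie in this disk, and no smaller disk contains both endpoints, so this is the minimum enclosing circle.
The points at distance exactly r from the centre are (-8, 9), (9, -10) — 2 points.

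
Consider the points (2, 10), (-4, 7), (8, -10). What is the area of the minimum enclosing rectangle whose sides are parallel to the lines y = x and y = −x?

203

In coordinates u = x + y, v = x − y the rectangle is axis-aligned; the map (x,y)→(u,v) scales areas by 2.
u-values: 12, 3, -2; range = 12 − (-2) = 14.
v-values: -8, -11, 18; range = 18 − (-11) = 29.
Area = (14 × 29) / 2 = 203.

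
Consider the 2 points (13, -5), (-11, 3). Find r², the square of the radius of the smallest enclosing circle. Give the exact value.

160

The smallest circle enclosing two points has them as diameter endpoints.
Centre = midpoint = (1, -1); r² = |(13, -5)−(-11, 3)|²/4 = 640/4 = 160.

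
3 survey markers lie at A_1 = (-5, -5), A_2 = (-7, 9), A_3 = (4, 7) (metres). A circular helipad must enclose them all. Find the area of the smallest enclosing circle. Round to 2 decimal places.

Side lengths²: A_1A_2² = 200, A_1A_3² = 225, A_2A_3² = 125.
Since A_1A_3² = 225 < 200 + 125 = 325, the triangle is acute, so the smallest enclosing circle is the circumcircle.
Circumcentre = (-2.5, 2.5), r² = 62.5.
Area = π·r² = π·62.5 ≈ 196.35.

196.35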